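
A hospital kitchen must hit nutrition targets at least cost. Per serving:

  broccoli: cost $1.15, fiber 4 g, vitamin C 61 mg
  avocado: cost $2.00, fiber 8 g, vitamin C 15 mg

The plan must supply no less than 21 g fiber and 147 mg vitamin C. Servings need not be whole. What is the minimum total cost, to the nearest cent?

broccoli only: max(21/4, 147/61) = 5.25 servings → $6.04.
avocado only: max(21/8, 147/15) = 9.8 servings → $19.60.
broccoli + avocado with both tight: 2.012 servings and 1.619 servings → $5.55.
Cheapest feasible corner: $5.55.

$5.55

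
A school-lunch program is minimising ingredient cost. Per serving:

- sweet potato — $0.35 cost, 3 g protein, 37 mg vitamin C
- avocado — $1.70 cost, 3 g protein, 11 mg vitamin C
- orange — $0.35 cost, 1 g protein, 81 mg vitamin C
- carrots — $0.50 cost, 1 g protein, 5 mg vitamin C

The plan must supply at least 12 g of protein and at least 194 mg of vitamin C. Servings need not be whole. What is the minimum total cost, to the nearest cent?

sweet potato only: max(12/3, 194/37) = 5.243 servings → $1.84.
avocado only: max(12/3, 194/11) = 17.64 servings → $29.98.
orange only: max(12/1, 194/81) = 12 servings → $4.20.
carrots only: max(12/1, 194/5) = 38.8 servings → $19.40.
sweet potato + avocado with both targets exact would need a negative amount; discard.
sweet potato + orange with both tight: 3.777 servings and 0.6699 servings → $1.56.
sweet potato + carrots: the both-tight solution has a negative serving — not a feasible corner.
avocado + orange with both tight: 3.353 servings and 1.94 servings → $6.38.
avocado + carrots: the both-tight solution has a negative serving — not a feasible corner.
orange + carrots with both tight: 1.763 servings and 10.24 servings → $5.74.
So the least-cost plan costs $1.56.

$1.56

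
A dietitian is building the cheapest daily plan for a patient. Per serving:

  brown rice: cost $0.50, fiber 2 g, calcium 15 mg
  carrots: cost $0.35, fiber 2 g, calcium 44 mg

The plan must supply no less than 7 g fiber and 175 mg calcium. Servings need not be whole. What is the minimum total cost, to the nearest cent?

$1.39

For a min-cost LP with two ≥-constraints, a basic feasible solution has at most two positive variables.
brown rice only: max(7/2, 175/15) = 11.67 servings → $5.83.
carrots only: max(7/2, 175/44) = 3.977 servings → $1.39.
brown rice + carrots: intersection lies outside the first quadrant.
So the least-cost plan costs $1.39.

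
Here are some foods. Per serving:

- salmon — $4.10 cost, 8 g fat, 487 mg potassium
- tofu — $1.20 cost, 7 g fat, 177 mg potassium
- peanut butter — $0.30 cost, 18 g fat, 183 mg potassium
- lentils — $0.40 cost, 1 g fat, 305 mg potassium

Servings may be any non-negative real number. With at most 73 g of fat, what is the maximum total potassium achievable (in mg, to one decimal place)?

Potassium per g fat: lentils 305, salmon 60.88, tofu 25.29, peanut butter 10.17.
With no serving limits, spend the whole fat allowance on lentils: 73 g / 1 g × 305 mg = 22265.0 mg.

22265.0 mg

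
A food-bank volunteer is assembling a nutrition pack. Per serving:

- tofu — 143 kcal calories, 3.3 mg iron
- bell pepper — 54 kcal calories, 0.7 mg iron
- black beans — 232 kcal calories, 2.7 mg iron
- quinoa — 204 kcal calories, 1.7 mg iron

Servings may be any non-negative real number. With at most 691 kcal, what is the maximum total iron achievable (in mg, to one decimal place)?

15.9 mg

Iron per kcal: tofu 0.02308, bell pepper 0.01296, black beans 0.01164, quinoa 0.008333.
With no serving limits, spend the whole calories allowance on tofu: 691 kcal / 143 kcal × 3.3 mg = 15.9 mg.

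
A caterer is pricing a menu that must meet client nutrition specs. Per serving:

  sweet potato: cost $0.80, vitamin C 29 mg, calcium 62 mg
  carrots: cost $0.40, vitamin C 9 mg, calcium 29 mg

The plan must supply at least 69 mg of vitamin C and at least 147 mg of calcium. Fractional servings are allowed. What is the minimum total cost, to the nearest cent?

$1.90

An LP optimum is at a vertex; with two nutrient constraints at most two foods are used. Check each candidate.
sweet potato only: max(69/29, 147/62) = 2.379 servings → $1.90.
carrots only: max(69/9, 147/29) = 7.667 servings → $3.07.
sweet potato + carrots: intersection lies outside the first quadrant.
The minimum over all feasible corners is $1.90.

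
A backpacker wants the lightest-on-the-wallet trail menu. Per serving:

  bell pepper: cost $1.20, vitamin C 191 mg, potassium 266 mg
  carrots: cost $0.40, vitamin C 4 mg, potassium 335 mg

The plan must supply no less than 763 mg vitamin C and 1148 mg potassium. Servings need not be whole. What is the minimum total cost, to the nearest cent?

$4.89

Compare the cost at each extreme point of the feasible region.
bell pepper only: max(763/191, 1148/266) = 4.316 servings → $5.18.
carrots only: max(763/4, 1148/335) = 190.8 servings → $76.30.
bell pepper + carrots with both tight: 3.989 servings and 0.2592 servings → $4.89.
So the least-cost plan costs $4.89.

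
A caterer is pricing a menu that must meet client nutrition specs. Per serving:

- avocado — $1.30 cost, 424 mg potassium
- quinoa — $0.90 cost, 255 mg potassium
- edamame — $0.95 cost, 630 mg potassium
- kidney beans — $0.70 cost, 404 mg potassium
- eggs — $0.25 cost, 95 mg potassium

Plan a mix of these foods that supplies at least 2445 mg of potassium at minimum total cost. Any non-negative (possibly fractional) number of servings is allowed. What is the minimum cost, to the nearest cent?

Cost per mg of potassium: edamame $0.0015, kidney beans $0.0017, eggs $0.0026, avocado $0.0031, quinoa $0.0035.
With no serving limits, use only edamame: 2445 mg / 630 mg = 3.881 servings × $0.95 = $3.69.

$3.69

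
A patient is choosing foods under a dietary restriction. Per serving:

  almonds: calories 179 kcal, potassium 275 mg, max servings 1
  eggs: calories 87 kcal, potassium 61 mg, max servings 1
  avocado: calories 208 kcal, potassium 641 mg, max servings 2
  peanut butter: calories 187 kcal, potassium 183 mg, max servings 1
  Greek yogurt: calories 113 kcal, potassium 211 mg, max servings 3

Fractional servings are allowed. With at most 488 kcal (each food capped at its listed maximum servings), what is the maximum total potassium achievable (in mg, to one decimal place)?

Potassium per kcal: avocado 3.082, Greek yogurt 1.867, almonds 1.536, peanut butter 0.9786, eggs 0.7011.
Take 2 servings of avocado: uses 416 kcal, +1282.0 mg potassium (running total 1282.0 mg).
Take 0.6372 servings of Greek yogurt: uses 72 kcal, +134.4 mg potassium (running total 1416.4 mg).
Filling greedily by potassium-per-kcal is optimal for one linear limit, giving 1416.4 mg.

1416.4 mg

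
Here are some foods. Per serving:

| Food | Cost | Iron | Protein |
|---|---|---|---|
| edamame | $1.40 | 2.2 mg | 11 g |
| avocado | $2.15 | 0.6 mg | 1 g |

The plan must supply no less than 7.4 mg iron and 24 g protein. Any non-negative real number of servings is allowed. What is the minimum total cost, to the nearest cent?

At the optimum either one food covers both requirements or two foods hit both targets exactly; no other combination can be cheaper.
edamame only: max(7.4/2.2, 24/11) = 3.364 servings → $4.71.
avocado only: max(7.4/0.6, 24/1) = 24 servings → $51.60.
edamame + avocado with both tight: 1.591 servings and 6.5 servings → $16.20.
So the least-cost plan costs $4.71.

$4.71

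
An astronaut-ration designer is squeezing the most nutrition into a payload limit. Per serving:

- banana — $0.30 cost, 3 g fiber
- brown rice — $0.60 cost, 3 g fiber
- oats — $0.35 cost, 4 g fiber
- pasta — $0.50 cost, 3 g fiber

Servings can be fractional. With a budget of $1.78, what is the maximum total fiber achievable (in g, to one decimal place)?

Fiber per dollar: oats 11.43, banana 10, pasta 6, brown rice 5.
With no serving limits, spend the whole cost allowance on oats: $1.78 / $0.35 × 4 g = 20.3 g.

20.3 g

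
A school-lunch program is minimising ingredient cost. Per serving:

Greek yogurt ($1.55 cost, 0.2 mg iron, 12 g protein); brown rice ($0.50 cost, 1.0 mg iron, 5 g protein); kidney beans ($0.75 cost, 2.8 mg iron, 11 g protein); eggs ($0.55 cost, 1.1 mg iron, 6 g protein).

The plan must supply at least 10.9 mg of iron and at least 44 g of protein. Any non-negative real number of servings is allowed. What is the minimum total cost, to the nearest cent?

This is a tiny linear program; its minimum lies at a vertex of the feasible set. List the vertices and price them.
Greek yogurt only: max(10.9/0.2, 44/12) = 54.5 servings → $84.47.
brown rice only: max(10.9/1.0, 44/5) = 10.9 servings → $5.45.
kidney beans only: max(10.9/2.8, 44/11) = 4 servings → $3.00.
eggs only: max(10.9/1.1, 44/6) = 9.909 servings → $5.45.
Greek yogurt + brown rice: the both-tight solution has a negative serving — not a feasible corner.
Greek yogurt + kidney beans with both tight: 0.1051 servings and 3.885 servings → $3.08.
Greek yogurt + eggs: the both-tight solution has a negative serving — not a feasible corner.
brown rice + kidney beans with both tight: 1.1 servings and 3.5 servings → $3.17.
brown rice + eggs: intersection lies outside the first quadrant.
kidney beans + eggs with both tight: 3.617 servings and 0.7021 servings → $3.10.
So the least-cost plan costs $3.00.

$3.00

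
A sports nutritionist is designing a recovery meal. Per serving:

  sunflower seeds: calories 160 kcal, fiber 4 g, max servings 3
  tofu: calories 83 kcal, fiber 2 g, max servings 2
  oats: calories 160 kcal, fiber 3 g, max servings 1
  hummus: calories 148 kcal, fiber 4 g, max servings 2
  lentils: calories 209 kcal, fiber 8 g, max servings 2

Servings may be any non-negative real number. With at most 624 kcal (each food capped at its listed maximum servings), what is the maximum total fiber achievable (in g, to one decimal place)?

21.6 g

Fiber per kcal: lentils 0.03828, hummus 0.02703, sunflower seeds 0.025, tofu 0.0241, oats 0.01875.
Take 2 servings of lentils: uses 418 kcal, +16.0 g fiber (running total 16.0 g).
Take 1.392 servings of hummus: uses 206 kcal, +5.6 g fiber (running total 21.6 g).
Greedy by best ratio exhausts the calories allowance optimally: 21.6 g.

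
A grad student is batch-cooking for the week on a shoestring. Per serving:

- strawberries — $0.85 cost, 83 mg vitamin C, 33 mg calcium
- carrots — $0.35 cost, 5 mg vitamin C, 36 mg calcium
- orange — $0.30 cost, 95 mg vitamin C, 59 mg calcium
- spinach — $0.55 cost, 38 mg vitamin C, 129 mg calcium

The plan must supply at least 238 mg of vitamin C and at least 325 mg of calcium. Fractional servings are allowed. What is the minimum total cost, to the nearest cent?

$1.47

At the optimum either one food covers both requirements or two foods hit both targets exactly; no other combination can be cheaper.
strawberries only: max(238/83, 325/33) = 9.848 servings → $8.37.
carrots only: max(238/5, 325/36) = 47.6 servings → $16.66.
orange only: max(238/95, 325/59) = 5.508 servings → $1.65.
spinach only: max(238/38, 325/129) = 6.263 servings → $3.44.
strawberries + carrots with both tight: 2.459 servings and 6.773 servings → $4.46.
strawberries + orange: the both-tight solution has a negative serving — not a feasible corner.
strawberries + spinach with both tight: 1.941 servings and 2.023 servings → $2.76.
carrots + orange with both tight: 5.387 servings and 2.222 servings → $2.55.
carrots + spinach: the both-tight solution has a negative serving — not a feasible corner.
orange + spinach with both tight: 1.833 servings and 1.681 servings → $1.47.
Cheapest feasible corner: $1.47.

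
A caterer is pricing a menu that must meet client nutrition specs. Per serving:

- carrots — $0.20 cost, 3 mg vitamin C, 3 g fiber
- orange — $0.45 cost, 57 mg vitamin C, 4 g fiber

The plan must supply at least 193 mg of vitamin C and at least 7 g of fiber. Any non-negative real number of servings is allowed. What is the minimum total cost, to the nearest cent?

$1.52

At the optimum either one food covers both requirements or two foods hit both targets exactly; no other combination can be cheaper.
carrots only: max(193/3, 7/3) = 64.33 servings → $12.87.
orange only: max(193/57, 7/4) = 3.386 servings → $1.52.
carrots + orange with both targets exact would need a negative amount; discard.
Cheapest feasible corner: $1.52.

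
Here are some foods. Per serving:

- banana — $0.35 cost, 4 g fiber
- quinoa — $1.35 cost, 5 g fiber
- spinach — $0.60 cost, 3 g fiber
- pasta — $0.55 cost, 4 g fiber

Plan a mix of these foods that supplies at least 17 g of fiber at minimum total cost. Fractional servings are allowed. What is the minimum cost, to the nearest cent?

Cost per g of fiber: banana $0.0875, pasta $0.1375, spinach $0.2000, quinoa $0.2700.
With no serving limits, use only banana: 17 g / 4 g = 4.25 servings × $0.35 = $1.49.

$1.49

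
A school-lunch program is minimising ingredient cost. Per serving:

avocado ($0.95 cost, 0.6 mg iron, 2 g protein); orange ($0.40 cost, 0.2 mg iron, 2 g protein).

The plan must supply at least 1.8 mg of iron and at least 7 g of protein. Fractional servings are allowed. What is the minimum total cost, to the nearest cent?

At the optimum either one food covers both requirements or two foods hit both targets exactly; no other combination can be cheaper.
avocado only: max(1.8/0.6, 7/2) = 3.5 servings → $3.33.
orange only: max(1.8/0.2, 7/2) = 9 servings → $3.60.
avocado + orange with both tight: 2.75 servings and 0.75 servings → $2.91.
The minimum over all feasible corners is $2.91.

$2.91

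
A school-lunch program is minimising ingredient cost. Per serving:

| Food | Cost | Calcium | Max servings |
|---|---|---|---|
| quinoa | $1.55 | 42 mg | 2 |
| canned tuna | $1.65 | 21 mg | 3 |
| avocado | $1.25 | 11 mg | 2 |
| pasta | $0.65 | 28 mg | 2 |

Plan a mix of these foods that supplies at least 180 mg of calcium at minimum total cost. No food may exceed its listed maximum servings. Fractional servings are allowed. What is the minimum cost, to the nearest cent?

Cost per mg of calcium: pasta $0.0232, quinoa $0.0369, canned tuna $0.0786, avocado $0.1136.
Take 2 servings of pasta: +56.0 mg calcium for $1.30 (total $1.30, still need 124.0 mg).
Take 2 servings of quinoa: +84.0 mg calcium for $3.10 (total $4.40, still need 40.0 mg).
Take 1.905 servings of canned tuna: +40.0 mg calcium for $3.14 (total $7.54, still need 0.0 mg).
Greedy by cheapest-per-mg is optimal for a single linear constraint, so the minimum cost is $7.54.

$7.54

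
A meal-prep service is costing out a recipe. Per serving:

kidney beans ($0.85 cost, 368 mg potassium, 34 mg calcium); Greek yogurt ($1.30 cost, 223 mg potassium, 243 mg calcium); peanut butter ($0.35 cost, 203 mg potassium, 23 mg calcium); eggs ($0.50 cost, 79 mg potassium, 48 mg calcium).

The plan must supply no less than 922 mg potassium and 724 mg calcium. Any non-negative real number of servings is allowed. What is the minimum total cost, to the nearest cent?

$4.19

kidney beans only: max(922/368, 724/34) = 21.29 servings → $18.10.
Greek yogurt only: max(922/223, 724/243) = 4.135 servings → $5.37.
peanut butter only: max(922/203, 724/23) = 31.48 servings → $11.02.
eggs only: max(922/79, 724/48) = 15.08 servings → $7.54.
kidney beans + Greek yogurt with both tight: 0.7648 servings and 2.872 servings → $4.38.
kidney beans + peanut butter: the both-tight solution has a negative serving — not a feasible corner.
kidney beans + eggs: the both-tight solution has a negative serving — not a feasible corner.
Greek yogurt + peanut butter with both tight: 2.845 servings and 1.416 servings → $4.19.
Greek yogurt + eggs with both tight: 1.524 servings and 7.37 servings → $5.67.
peanut butter + eggs: the both-tight solution has a negative serving — not a feasible corner.
The minimum over all feasible corners is $4.19.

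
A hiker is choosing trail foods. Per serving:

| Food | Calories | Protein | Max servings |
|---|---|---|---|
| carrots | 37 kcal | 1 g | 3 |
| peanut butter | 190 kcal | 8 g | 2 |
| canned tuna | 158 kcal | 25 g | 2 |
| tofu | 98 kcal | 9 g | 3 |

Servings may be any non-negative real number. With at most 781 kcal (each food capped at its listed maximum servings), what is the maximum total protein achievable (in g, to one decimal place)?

84.2 g

Protein per kcal: canned tuna 0.1582, tofu 0.09184, peanut butter 0.04211, carrots 0.02703.
Take 2 servings of canned tuna: uses 316 kcal, +50.0 g protein (running total 50.0 g).
Take 3 servings of tofu: uses 294 kcal, +27.0 g protein (running total 77.0 g).
Take 0.9 servings of peanut butter: uses 171 kcal, +7.2 g protein (running total 84.2 g).
Greedy by best ratio exhausts the calories allowance optimally: 84.2 g.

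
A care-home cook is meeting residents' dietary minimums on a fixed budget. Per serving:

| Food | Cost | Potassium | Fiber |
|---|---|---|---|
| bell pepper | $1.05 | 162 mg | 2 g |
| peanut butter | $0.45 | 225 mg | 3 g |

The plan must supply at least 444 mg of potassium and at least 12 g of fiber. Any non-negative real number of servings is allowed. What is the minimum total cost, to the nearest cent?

$1.80

Compare the cost at each extreme point of the feasible region.
bell pepper only: max(444/162, 12/2) = 6 servings → $6.30.
peanut butter only: max(444/225, 12/3) = 4 servings → $1.80.
bell pepper + peanut butter with both targets exact would need a negative amount; discard.
Cheapest feasible corner: $1.80.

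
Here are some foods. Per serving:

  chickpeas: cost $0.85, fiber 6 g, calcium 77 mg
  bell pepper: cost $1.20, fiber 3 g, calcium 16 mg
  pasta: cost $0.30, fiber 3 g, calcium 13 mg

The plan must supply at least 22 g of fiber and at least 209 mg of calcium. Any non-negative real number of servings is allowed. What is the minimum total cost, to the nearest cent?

An LP optimum is at a vertex; with two nutrient constraints at most two foods are used. Check each candidate.
chickpeas only: max(22/6, 209/77) = 3.667 servings → $3.12.
bell pepper only: max(22/3, 209/16) = 13.06 servings → $15.68.
pasta only: max(22/3, 209/13) = 16.08 servings → $4.82.
chickpeas + bell pepper with both tight: 2.037 servings and 3.259 servings → $5.64.
chickpeas + pasta with both tight: 2.229 servings and 2.876 servings → $2.76.
bell pepper + pasta: the both-tight solution has a negative serving — not a feasible corner.
The minimum over all feasible corners is $2.76.

$2.76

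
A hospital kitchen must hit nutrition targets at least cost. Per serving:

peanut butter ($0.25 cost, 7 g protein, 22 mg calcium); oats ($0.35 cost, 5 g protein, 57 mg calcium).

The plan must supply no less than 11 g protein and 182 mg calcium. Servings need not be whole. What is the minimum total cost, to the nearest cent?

$1.12

The cheapest plan sits at a corner of the feasible region — with two constraints it uses at most two foods.
peanut butter only: max(11/7, 182/22) = 8.273 servings → $2.07.
oats only: max(11/5, 182/57) = 3.193 servings → $1.12.
peanut butter + oats with both targets exact would need a negative amount; discard.
The minimum over all feasible corners is $1.12.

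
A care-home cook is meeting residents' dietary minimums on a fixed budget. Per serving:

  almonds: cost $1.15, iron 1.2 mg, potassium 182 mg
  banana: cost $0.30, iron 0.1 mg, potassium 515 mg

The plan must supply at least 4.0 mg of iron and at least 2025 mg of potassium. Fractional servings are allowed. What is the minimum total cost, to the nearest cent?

$4.41

Compare the cost at each extreme point of the feasible region.
almonds only: max(4.0/1.2, 2025/182) = 11.13 servings → $12.80.
banana only: max(4.0/0.1, 2025/515) = 40 servings → $12.00.
almonds + banana with both tight: 3.097 servings and 2.838 servings → $4.41.
The minimum over all feasible corners is $4.41.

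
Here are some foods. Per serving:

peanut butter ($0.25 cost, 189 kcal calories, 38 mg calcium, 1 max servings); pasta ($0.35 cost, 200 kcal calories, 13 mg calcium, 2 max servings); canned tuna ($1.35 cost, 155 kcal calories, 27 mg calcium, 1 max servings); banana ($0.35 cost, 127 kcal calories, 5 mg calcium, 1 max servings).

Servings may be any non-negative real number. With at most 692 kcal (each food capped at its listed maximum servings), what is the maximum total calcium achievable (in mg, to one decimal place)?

87.6 mg

Calcium per kcal: peanut butter 0.2011, canned tuna 0.1742, pasta 0.065, banana 0.03937.
Take 1 serving of peanut butter: uses 189 kcal, +38.0 mg calcium (running total 38.0 mg).
Take 1 serving of canned tuna: uses 155 kcal, +27.0 mg calcium (running total 65.0 mg).
Take 1.74 servings of pasta: uses 348 kcal, +22.6 mg calcium (running total 87.6 mg).
Greedy by best ratio exhausts the calories allowance optimally: 87.6 mg.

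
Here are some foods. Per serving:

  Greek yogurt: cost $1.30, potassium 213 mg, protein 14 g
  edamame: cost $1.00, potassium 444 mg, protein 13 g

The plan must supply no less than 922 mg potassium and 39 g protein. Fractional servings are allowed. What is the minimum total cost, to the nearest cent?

Check every corner: each single food scaled to meet both minima, and each pair solved so both constraints bind.
Greek yogurt only: max(922/213, 39/14) = 4.329 servings → $5.63.
edamame only: max(922/444, 39/13) = 3 servings → $3.00.
Greek yogurt + edamame with both tight: 1.546 servings and 1.335 servings → $3.34.
So the least-cost plan costs $3.00.

$3.00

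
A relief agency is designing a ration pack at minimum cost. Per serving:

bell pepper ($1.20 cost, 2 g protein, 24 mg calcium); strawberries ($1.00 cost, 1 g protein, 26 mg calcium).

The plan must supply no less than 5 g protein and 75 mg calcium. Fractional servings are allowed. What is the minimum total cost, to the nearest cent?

$3.43

A basic optimal solution has at most two foods positive. Try each food alone and each pair with both targets met exactly.
bell pepper only: max(5/2, 75/24) = 3.125 servings → $3.75.
strawberries only: max(5/1, 75/26) = 5 servings → $5.00.
bell pepper + strawberries with both tight: 1.964 servings and 1.071 servings → $3.43.
So the least-cost plan costs $3.43.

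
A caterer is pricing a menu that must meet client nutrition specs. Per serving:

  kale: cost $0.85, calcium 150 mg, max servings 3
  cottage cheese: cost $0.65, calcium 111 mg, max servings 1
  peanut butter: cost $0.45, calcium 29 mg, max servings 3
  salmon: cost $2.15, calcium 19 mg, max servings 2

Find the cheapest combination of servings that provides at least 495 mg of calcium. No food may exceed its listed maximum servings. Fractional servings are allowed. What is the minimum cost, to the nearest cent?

Cost per mg of calcium: kale $0.0057, cottage cheese $0.0059, peanut butter $0.0155, salmon $0.1132.
Take 3 servings of kale: +450.0 mg calcium for $2.55 (total $2.55, still need 45.0 mg).
Take 0.4054 servings of cottage cheese: +45.0 mg calcium for $0.26 (total $2.81, still need 0.0 mg).
Filling from the cheapest source first is optimal under one linear minimum: $2.81.

$2.81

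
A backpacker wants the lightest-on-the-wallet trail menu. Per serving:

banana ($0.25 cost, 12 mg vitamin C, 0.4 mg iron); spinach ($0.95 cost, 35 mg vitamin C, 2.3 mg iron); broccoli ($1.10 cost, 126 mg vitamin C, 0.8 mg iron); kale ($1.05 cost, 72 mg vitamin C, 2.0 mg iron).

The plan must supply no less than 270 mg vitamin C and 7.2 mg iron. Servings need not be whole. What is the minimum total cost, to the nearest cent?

$3.86

At the optimum either one food covers both requirements or two foods hit both targets exactly; no other combination can be cheaper.
banana only: max(270/12, 7.2/0.4) = 22.5 servings → $5.62.
spinach only: max(270/35, 7.2/2.3) = 7.714 servings → $7.33.
broccoli only: max(270/126, 7.2/0.8) = 9 servings → $9.90.
kale only: max(270/72, 7.2/2.0) = 3.75 servings → $3.94.
banana + spinach with both targets exact would need a negative amount; discard.
banana + broccoli with both tight: 16.94 servings and 0.5294 servings → $4.82.
banana + kale: the both-tight solution has a negative serving — not a feasible corner.
spinach + broccoli with both tight: 2.64 servings and 1.409 servings → $4.06.
spinach + kale: the both-tight solution has a negative serving — not a feasible corner.
broccoli + kale with both tight: 0.1111 servings and 3.556 servings → $3.86.
The minimum over all feasible corners is $3.86.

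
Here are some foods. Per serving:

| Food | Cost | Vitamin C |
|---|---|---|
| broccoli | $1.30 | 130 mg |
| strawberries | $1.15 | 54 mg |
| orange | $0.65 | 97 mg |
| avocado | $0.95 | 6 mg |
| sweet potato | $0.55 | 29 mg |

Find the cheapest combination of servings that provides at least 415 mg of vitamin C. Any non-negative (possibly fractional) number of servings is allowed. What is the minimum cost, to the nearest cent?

$2.78

Cost per mg of vitamin C: orange $0.0067, broccoli $0.0100, sweet potato $0.0190, strawberries $0.0213, avocado $0.1583.
With no serving limits, use only orange: 415 mg / 97 mg = 4.278 servings × $0.65 = $2.78.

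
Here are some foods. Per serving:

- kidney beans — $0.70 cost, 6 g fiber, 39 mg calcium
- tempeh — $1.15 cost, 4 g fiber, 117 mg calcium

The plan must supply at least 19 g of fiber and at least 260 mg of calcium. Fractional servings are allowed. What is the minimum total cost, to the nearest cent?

$3.24

The cheapest plan sits at a corner of the feasible region — with two constraints it uses at most two foods.
kidney beans only: max(19/6, 260/39) = 6.667 servings → $4.67.
tempeh only: max(19/4, 260/117) = 4.75 servings → $5.46.
kidney beans + tempeh with both tight: 2.167 servings and 1.5 servings → $3.24.
Cheapest feasible corner: $3.24.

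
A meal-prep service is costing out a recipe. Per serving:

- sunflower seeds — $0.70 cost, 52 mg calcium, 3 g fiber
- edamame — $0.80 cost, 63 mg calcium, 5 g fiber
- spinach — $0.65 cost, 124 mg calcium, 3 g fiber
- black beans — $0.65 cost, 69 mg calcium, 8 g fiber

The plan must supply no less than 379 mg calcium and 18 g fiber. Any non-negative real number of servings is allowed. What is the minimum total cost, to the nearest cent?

Two binding constraints pin down two serving amounts, so the optimal mix uses at most two foods. The candidates are each food alone (scaled to the tighter of calcium/fiber) and each pair with both constraints tight.
sunflower seeds only: max(379/52, 18/3) = 7.288 servings → $5.10.
edamame only: max(379/63, 18/5) = 6.016 servings → $4.81.
spinach only: max(379/124, 18/3) = 6 servings → $3.90.
black beans only: max(379/69, 18/8) = 5.493 servings → $3.57.
sunflower seeds + edamame: intersection lies outside the first quadrant.
sunflower seeds + spinach with both tight: 5.069 servings and 0.9306 servings → $4.15.
sunflower seeds + black beans: the both-tight solution has a negative serving — not a feasible corner.
edamame + spinach with both tight: 2.541 servings and 1.766 servings → $3.18.
edamame + black beans: the both-tight solution has a negative serving — not a feasible corner.
spinach + black beans with both tight: 2.28 servings and 1.395 servings → $2.39.
Cheapest feasible corner: $2.39.

$2.39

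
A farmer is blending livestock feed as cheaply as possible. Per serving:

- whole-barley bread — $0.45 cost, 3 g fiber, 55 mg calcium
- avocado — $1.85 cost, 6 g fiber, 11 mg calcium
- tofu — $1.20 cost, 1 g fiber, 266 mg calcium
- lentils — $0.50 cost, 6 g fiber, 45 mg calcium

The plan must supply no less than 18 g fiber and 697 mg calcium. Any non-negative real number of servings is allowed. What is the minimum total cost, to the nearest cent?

With two linear requirements the optimum uses one or two foods; enumerate the corners.
whole-barley bread only: max(18/3, 697/55) = 12.67 servings → $5.70.
avocado only: max(18/6, 697/11) = 63.36 servings → $117.22.
tofu only: max(18/1, 697/266) = 18 servings → $21.60.
lentils only: max(18/6, 697/45) = 15.49 servings → $7.74.
whole-barley bread + avocado: intersection lies outside the first quadrant.
whole-barley bread + tofu with both tight: 5.506 servings and 1.482 servings → $4.26.
whole-barley bread + lentils: the both-tight solution has a negative serving — not a feasible corner.
avocado + tofu with both tight: 2.581 servings and 2.514 servings → $7.79.
avocado + lentils: intersection lies outside the first quadrant.
tofu + lentils with both tight: 2.174 servings and 2.638 servings → $3.93.
So the least-cost plan costs $3.93.

$3.93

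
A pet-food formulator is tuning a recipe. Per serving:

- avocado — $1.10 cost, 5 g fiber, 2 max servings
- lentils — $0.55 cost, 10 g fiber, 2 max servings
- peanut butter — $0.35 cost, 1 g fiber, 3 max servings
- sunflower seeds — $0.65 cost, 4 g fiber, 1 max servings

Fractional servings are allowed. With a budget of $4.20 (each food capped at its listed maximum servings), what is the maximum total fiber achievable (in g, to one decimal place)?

34.7 g

Fiber per dollar: lentils 18.18, sunflower seeds 6.154, avocado 4.545, peanut butter 2.857.
Take 2 servings of lentils: spends $1.10, +20.0 g fiber (running total 20.0 g).
Take 1 serving of sunflower seeds: spends $0.65, +4.0 g fiber (running total 24.0 g).
Take 2 servings of avocado: spends $2.20, +10.0 g fiber (running total 34.0 g).
Take 0.7143 servings of peanut butter: spends $0.25, +0.7 g fiber (running total 34.7 g).
Filling greedily by fiber-per-dollar is optimal for one linear limit, giving 34.7 g.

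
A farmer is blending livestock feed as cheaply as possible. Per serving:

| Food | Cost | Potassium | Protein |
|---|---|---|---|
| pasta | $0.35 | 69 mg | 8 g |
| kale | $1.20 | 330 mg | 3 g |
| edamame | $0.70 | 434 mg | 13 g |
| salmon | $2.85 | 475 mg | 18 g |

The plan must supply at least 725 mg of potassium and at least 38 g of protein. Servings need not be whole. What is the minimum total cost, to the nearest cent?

$1.82

Check every corner: each single food scaled to meet both minima, and each pair solved so both constraints bind.
pasta only: max(725/69, 38/8) = 10.51 servings → $3.68.
kale only: max(725/330, 38/3) = 12.67 servings → $15.20.
edamame only: max(725/434, 38/13) = 2.923 servings → $2.05.
salmon only: max(725/475, 38/18) = 2.111 servings → $6.02.
pasta + kale with both tight: 4.26 servings and 1.306 servings → $3.06.
pasta + edamame with both tight: 2.744 servings and 1.234 servings → $1.82.
pasta + salmon with both tight: 1.955 servings and 1.242 servings → $4.22.
kale + edamame with both targets exact would need a negative amount; discard.
kale + salmon: the both-tight solution has a negative serving — not a feasible corner.
edamame + salmon: intersection lies outside the first quadrant.
Cheapest feasible corner: $1.82.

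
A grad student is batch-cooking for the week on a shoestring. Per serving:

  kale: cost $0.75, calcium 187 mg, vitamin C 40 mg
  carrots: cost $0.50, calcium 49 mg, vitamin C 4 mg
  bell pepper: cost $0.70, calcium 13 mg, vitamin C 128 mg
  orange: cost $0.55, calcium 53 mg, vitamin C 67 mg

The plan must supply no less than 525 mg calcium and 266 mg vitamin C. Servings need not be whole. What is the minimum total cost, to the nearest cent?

An LP optimum is at a vertex; with two nutrient constraints at most two foods are used. Check each candidate.
kale only: max(525/187, 266/40) = 6.65 servings → $4.99.
carrots only: max(525/49, 266/4) = 66.5 servings → $33.25.
bell pepper only: max(525/13, 266/128) = 40.38 servings → $28.27.
orange only: max(525/53, 266/67) = 9.906 servings → $5.45.
kale + carrots: the both-tight solution has a negative serving — not a feasible corner.
kale + bell pepper with both tight: 2.722 servings and 1.227 servings → $2.90.
kale + orange with both tight: 2.025 servings and 2.761 servings → $3.04.
carrots + bell pepper with both tight: 10.25 servings and 1.758 servings → $6.35.
carrots + orange with both tight: 6.863 servings and 3.56 servings → $5.39.
bell pepper + orange: intersection lies outside the first quadrant.
So the least-cost plan costs $2.90.

$2.90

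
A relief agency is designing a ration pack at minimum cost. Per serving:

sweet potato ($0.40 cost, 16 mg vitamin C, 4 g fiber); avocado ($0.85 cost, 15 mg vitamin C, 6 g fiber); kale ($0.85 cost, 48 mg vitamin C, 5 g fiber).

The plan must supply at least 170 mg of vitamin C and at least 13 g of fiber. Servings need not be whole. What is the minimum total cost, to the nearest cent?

$3.01

A basic optimal solution has at most two foods positive. Try each food alone and each pair with both targets met exactly.
sweet potato only: max(170/16, 13/4) = 10.62 servings → $4.25.
avocado only: max(170/15, 13/6) = 11.33 servings → $9.63.
kale only: max(170/48, 13/5) = 3.542 servings → $3.01.
sweet potato + avocado: the both-tight solution has a negative serving — not a feasible corner.
sweet potato + kale: the both-tight solution has a negative serving — not a feasible corner.
avocado + kale with both targets exact would need a negative amount; discard.
The minimum over all feasible corners is $3.01.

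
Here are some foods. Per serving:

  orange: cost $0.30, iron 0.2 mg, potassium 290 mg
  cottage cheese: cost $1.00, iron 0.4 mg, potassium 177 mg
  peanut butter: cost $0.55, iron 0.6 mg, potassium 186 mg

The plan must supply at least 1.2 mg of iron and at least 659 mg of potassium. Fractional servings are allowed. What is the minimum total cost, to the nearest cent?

Minimising a linear cost over {iron ≥ 1.2, potassium ≥ 659, servings ≥ 0} — the optimum is at a vertex, using one or two foods.
orange only: max(1.2/0.2, 659/290) = 6 servings → $1.80.
cottage cheese only: max(1.2/0.4, 659/177) = 3.723 servings → $3.72.
peanut butter only: max(1.2/0.6, 659/186) = 3.543 servings → $1.95.
orange + cottage cheese with both tight: 0.6352 servings and 2.682 servings → $2.87.
orange + peanut butter with both tight: 1.259 servings and 1.58 servings → $1.25.
cottage cheese + peanut butter with both targets exact would need a negative amount; discard.
Cheapest feasible corner: $1.25.

$1.25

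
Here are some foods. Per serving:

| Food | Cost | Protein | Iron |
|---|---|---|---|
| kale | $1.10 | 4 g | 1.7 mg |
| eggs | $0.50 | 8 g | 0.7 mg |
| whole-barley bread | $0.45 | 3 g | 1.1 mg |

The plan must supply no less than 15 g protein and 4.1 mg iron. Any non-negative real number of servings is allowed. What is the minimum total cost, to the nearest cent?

Check every corner: each single food scaled to meet both minima, and each pair solved so both constraints bind.
kale only: max(15/4, 4.1/1.7) = 3.75 servings → $4.12.
eggs only: max(15/8, 4.1/0.7) = 5.857 servings → $2.93.
whole-barley bread only: max(15/3, 4.1/1.1) = 5 servings → $2.25.
kale + eggs with both tight: 2.065 servings and 0.8426 servings → $2.69.
kale + whole-barley bread with both targets exact would need a negative amount; discard.
eggs + whole-barley bread with both tight: 0.6269 servings and 3.328 servings → $1.81.
The minimum over all feasible corners is $1.81.

$1.81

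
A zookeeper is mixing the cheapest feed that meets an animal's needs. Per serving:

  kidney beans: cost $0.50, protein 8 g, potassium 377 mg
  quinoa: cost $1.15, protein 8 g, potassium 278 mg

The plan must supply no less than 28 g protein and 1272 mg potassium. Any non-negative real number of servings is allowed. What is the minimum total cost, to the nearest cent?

The cheapest plan sits at a corner of the feasible region — with two constraints it uses at most two foods.
kidney beans only: max(28/8, 1272/377) = 3.5 servings → $1.75.
quinoa only: max(28/8, 1272/278) = 4.576 servings → $5.26.
kidney beans + quinoa with both tight: 3.02 servings and 0.4798 servings → $2.06.
Cheapest feasible corner: $1.75.

$1.75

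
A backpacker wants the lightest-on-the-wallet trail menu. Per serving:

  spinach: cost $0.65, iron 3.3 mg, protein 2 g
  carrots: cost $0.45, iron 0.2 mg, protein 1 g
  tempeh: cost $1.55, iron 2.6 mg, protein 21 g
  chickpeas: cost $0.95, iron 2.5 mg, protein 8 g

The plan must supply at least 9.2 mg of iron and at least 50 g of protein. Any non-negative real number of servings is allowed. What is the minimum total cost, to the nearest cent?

$4.19

With two linear requirements the optimum uses one or two foods; enumerate the corners.
spinach only: max(9.2/3.3, 50/2) = 25 servings → $16.25.
carrots only: max(9.2/0.2, 50/1) = 50 servings → $22.50.
tempeh only: max(9.2/2.6, 50/21) = 3.538 servings → $5.48.
chickpeas only: max(9.2/2.5, 50/8) = 6.25 servings → $5.94.
spinach + carrots: the both-tight solution has a negative serving — not a feasible corner.
spinach + tempeh with both tight: 0.986 servings and 2.287 servings → $4.19.
spinach + chickpeas: the both-tight solution has a negative serving — not a feasible corner.
carrots + tempeh with both tight: 39.5 servings and 0.5 servings → $18.55.
carrots + chickpeas: intersection lies outside the first quadrant.
tempeh + chickpeas with both tight: 1.621 servings and 1.994 servings → $4.41.
So the least-cost plan costs $4.19.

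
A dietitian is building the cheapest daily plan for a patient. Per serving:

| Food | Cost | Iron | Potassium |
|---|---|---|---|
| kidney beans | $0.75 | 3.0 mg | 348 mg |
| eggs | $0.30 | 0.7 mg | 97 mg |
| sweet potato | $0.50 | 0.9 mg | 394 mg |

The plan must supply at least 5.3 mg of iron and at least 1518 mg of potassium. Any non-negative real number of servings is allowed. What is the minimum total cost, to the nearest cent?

$2.18

kidney beans only: max(5.3/3.0, 1518/348) = 4.362 servings → $3.27.
eggs only: max(5.3/0.7, 1518/97) = 15.65 servings → $4.69.
sweet potato only: max(5.3/0.9, 1518/394) = 5.889 servings → $2.94.
kidney beans + eggs with both targets exact would need a negative amount; discard.
kidney beans + sweet potato with both tight: 0.831 servings and 3.119 servings → $2.18.
eggs + sweet potato with both tight: 3.83 servings and 2.91 servings → $2.60.
The minimum over all feasible corners is $2.18.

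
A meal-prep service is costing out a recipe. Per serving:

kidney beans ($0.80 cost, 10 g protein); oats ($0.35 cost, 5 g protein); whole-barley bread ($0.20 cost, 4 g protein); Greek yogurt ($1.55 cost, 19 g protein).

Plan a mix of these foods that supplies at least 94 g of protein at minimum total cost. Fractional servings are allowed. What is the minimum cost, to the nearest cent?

$4.70

Cost per g of protein: whole-barley bread $0.0500, oats $0.0700, kidney beans $0.0800, Greek yogurt $0.0816.
With no serving limits, use only whole-barley bread: 94 g / 4 g = 23.5 servings × $0.20 = $4.70.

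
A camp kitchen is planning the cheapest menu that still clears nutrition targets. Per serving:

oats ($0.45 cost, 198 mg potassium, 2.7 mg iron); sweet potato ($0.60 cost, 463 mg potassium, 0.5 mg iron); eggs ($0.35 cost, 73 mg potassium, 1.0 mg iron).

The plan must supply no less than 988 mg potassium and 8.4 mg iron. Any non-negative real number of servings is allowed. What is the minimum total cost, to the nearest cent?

$1.85

At the optimum either one food covers both requirements or two foods hit both targets exactly; no other combination can be cheaper.
oats only: max(988/198, 8.4/2.7) = 4.99 servings → $2.25.
sweet potato only: max(988/463, 8.4/0.5) = 16.8 servings → $10.08.
eggs only: max(988/73, 8.4/1.0) = 13.53 servings → $4.74.
oats + sweet potato with both tight: 2.95 servings and 0.8726 servings → $1.85.
oats + eggs: intersection lies outside the first quadrant.
sweet potato + eggs with both tight: 0.8788 servings and 7.961 servings → $3.31.
So the least-cost plan costs $1.85.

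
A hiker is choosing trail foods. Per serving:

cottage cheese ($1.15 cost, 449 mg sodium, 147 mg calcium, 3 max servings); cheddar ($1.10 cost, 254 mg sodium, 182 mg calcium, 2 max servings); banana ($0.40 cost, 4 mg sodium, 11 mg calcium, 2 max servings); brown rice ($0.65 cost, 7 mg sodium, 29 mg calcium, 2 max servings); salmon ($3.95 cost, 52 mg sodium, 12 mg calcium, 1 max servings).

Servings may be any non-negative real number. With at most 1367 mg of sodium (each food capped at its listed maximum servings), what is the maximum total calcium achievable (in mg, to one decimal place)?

718.0 mg

Calcium per mg sodium: brown rice 4.143, banana 2.75, cheddar 0.7165, cottage cheese 0.3274, salmon 0.2308.
Take 2 servings of brown rice: uses 14 mg sodium, +58.0 mg calcium (running total 58.0 mg).
Take 2 servings of banana: uses 8 mg sodium, +22.0 mg calcium (running total 80.0 mg).
Take 2 servings of cheddar: uses 508 mg sodium, +364.0 mg calcium (running total 444.0 mg).
Take 1.864 servings of cottage cheese: uses 837 mg sodium, +274.0 mg calcium (running total 718.0 mg).
Filling greedily by calcium-per-mg sodium is optimal for one linear limit, giving 718.0 mg.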